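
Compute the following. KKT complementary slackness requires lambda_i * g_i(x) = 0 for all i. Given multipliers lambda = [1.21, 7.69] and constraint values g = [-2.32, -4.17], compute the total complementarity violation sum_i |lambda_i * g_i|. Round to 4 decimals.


KKT complementary slackness check:
lambda_1 * g_1 = 1.21 * -2.32 = -2.8072
lambda_2 * g_2 = 7.69 * -4.17 = -32.0673
Total violation = 2.8072 + 32.0673 = 34.8745


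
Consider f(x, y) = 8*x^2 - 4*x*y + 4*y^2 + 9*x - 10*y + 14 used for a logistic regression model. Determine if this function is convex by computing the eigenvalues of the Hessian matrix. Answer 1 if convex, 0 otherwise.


The Hessian of f(x,y) = 8*x^2 - 4*x*y + 4*y^2 + 9*x - 10*y + 14 is:
H = [[16, -4], [-4, 8]]
Trace = 16 + 8 = 24
Determinant = 16*8 - (-4)^2 = 112
Discriminant = (24)^2 - 4*112 = 128.0
Eigenvalues: lambda_1 = 6.3431, lambda_2 = 17.6569
The function is convex.

1


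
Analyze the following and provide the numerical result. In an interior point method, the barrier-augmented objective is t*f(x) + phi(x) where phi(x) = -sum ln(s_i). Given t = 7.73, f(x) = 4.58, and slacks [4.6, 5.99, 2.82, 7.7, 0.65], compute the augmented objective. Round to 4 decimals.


Step 1: Compute log-barrier.
ln values: [1.5261, 1.7901, 1.0367, 2.0412, -0.4308]
phi = -(1.5261 + 1.7901 + 1.0367 + 2.0412 - 0.4308) = -5.9633
Step 2: Compute augmented objective.
t*f(x) = 7.73*4.58 = 35.4034
Total = 35.4034 - 5.9633 = 29.4401


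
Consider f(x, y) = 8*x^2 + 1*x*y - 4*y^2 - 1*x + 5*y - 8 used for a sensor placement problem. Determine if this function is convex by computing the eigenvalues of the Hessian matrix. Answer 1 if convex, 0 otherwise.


The Hessian of f(x,y) = 8*x^2 + 1*x*y - 4*y^2 - 1*x + 5*y - 8 is:
H = [[16, 1], [1, -8]]
Trace = 16 - 8 = 8
Determinant = 16*-8 - (1)^2 = -129
Discriminant = (8)^2 - 4*-129 = 580.0
Eigenvalues: lambda_1 = -8.0416, lambda_2 = 16.0416
The function is not convex.

0


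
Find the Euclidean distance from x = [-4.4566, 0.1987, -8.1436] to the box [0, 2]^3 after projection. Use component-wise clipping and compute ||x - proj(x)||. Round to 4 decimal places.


Project each component onto [0, 2].
clip(-4.4566) = 0.0, clip(0.1987) = 0.1987, clip(-8.1436) = 0.0
Projection = [0.0, 0.1987, 0.0]
Squared diffs: [19.8613, 0.0, 66.3182]
Distance = sqrt(86.1795) = 9.2833


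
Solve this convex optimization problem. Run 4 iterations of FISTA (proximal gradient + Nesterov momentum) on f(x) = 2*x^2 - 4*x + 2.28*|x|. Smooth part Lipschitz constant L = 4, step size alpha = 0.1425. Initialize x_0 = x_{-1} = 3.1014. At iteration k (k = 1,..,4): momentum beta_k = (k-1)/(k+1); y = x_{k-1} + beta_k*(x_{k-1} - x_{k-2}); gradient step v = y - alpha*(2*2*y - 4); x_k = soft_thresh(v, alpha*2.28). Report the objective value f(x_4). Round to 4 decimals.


FISTA on f(x) = 2*x^2 - 4*x + 2.28*|x|
L = 4, alpha = 0.1425
Iteration 1: beta = 0.0, y = 3.1014 + 0.0*(3.1014 - 3.1014) = 3.1014
  grad(y) = 8.4056, v = y - alpha*grad = 1.9036
  prox(v) = soft_thresh(1.9036, 0.3249) = 1.5787
Iteration 2: beta = 0.3333, y = 1.5787 + 0.3333*(1.5787 - 3.1014) = 1.0711
  grad(y) = 0.2845, v = y - alpha*grad = 1.0306
  prox(v) = soft_thresh(1.0306, 0.3249) = 0.7057
Iteration 3: beta = 0.5, y = 0.7057 + 0.5*(0.7057 - 1.5787) = 0.2692
  grad(y) = -2.9233, v = y - alpha*grad = 0.6857
  prox(v) = soft_thresh(0.6857, 0.3249) = 0.3608
Iteration 4: beta = 0.6, y = 0.3608 + 0.6*(0.3608 - 0.7057) = 0.1539
  grad(y) = -3.3842, v = y - alpha*grad = 0.6362
  prox(v) = soft_thresh(0.6362, 0.3249) = 0.3113
f(x_4) = 2*0.3113^2 - 4*0.3113 + 2.28*|0.3113| = -0.3416


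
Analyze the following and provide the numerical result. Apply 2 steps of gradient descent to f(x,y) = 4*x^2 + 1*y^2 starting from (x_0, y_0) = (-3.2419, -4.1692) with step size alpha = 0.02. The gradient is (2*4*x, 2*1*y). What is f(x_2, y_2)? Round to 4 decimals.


Gradient descent on f(x,y) = 4*x^2 + 1*y^2.
Starting point: (-3.2419, -4.1692), alpha = 0.02
Step 1: grad_x = 2*4*-3.2419 = -25.9352, grad_y = 2*1*-4.1692 = -8.3384
  x_1 = -3.2419 - 0.02*-25.9352 = -2.7232
  y_1 = -4.1692 - 0.02*-8.3384 = -4.0024
Step 2: grad_x = 2*4*-2.7232 = -21.7856, grad_y = 2*1*-4.0024 = -8.0049
  x_2 = -2.7232 - 0.02*-21.7856 = -2.2875
  y_2 = -4.0024 - 0.02*-8.0049 = -3.8423
f(-2.2875, -3.8423) = 4*(-2.2875)^2 + 1*(-3.8423)^2 = 35.6939


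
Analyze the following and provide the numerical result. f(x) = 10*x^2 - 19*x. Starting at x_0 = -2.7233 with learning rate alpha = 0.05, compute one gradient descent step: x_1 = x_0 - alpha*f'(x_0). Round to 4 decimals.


We compute the gradient at x_0 and apply the update.
f'(x) = 20*x - 19
f'(-2.7233) = 20*-2.7233 - 19 = -73.466
x_1 = -2.7233 - 0.05*-73.466 = 0.95


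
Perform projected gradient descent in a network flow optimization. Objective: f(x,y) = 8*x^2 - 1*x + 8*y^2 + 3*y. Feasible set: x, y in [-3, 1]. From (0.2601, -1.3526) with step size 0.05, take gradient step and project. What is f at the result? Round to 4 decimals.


Step 1: Compute gradient at (0.2601, -1.3526).
grad_x = 2*8*0.2601 - 1 = 3.1616
grad_y = 2*8*-1.3526 + 3 = -18.6416
Step 2: Gradient step.
x_raw = 0.2601 - 0.05*3.1616 = 0.102
y_raw = -1.3526 - 0.05*-18.6416 = -0.4205
Step 3: Project onto [-3, 1].
x_proj = clip(0.102) = 0.102
y_proj = clip(-0.4205) = -0.4205
Step 4: Evaluate f.
f(0.102, -0.4205) = 0.1344


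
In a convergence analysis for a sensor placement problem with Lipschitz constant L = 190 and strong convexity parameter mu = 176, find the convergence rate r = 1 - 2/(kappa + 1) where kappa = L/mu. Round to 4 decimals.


Step 1: Compute the condition number.
kappa = L/mu = 190/176 = 1.0795
Step 2: Compute the convergence rate.
r = 1 - 2/(kappa + 1) = 1 - 2*mu/(L + mu) = (L - mu)/(L + mu) = 14/366 = 0.0383


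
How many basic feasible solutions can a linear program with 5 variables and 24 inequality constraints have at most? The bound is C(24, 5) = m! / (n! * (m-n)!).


Each vertex corresponds to some choice of n active constraints out of m, so the number of vertices is at most C(m, n) = m! / (n!(m-n)!).
m = 24, n = 5
Numerator: 24 * 23 * 22 * 21 * 20
Denominator: 5! = 120
C(24, 5) = 42504


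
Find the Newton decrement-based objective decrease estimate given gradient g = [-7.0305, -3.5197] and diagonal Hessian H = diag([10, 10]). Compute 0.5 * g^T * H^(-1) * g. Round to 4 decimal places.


Step 1: H is diagonal, so H^(-1) * g = [-0.7031, -0.352].
Step 2: g^T H^(-1) g = sum_i g_i^2 / H_ii
  = (-7.0305)^2/10 + (-3.5197)^2/10
  = 4.9428 + 1.2388 = 6.1816
Step 3: Objective decrease = 0.5 * g^T H^(-1) g = 3.0908


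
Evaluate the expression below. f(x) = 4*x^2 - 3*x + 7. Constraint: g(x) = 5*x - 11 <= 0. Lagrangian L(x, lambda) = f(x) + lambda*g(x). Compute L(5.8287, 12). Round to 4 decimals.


Step 1: Evaluate f(x).
f(5.8287) = 4*5.8287^2 - 3*5.8287 + 7 = 125.4089
Step 2: Evaluate g(x).
g(5.8287) = 5*5.8287 - 11 = 18.1435
Step 3: Compute Lagrangian.
L = 125.4089 + 12*18.1435 = 343.1309


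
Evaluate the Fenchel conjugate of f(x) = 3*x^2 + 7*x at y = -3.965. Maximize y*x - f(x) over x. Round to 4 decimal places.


f*(y) = sup_x {y*x - a*x^2 - b*x} = sup_x {(y-b)*x - a*x^2}
FOC: (y - b) - 2a*x = 0 => x* = (y - b)/(2a)
x* = (-3.965 - 7)/(2*3) = -1.8275
f*(-3.965) = (y-b)^2/(4a) = (-3.965 - 7)^2/(4*3)
= 120.2312/12 = 10.0193


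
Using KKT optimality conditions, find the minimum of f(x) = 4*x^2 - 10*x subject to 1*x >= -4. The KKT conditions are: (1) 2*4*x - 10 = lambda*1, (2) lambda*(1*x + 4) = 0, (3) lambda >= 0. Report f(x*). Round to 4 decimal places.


Step 1: Try lambda = 0 (constraint inactive).
Stationarity: 2*4*x - 10 = 0
x* = 10/(2*4) = 1.25
Check constraint: 1*1.25 = 1.25 >= -4 -- satisfied.
Step 2: Compute optimal value.
f(x*) = 4*1.25^2 - 10*1.25 = -6.25


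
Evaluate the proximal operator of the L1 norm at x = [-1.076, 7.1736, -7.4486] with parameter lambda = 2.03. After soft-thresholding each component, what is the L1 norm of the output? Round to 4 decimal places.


Soft-thresholding with lambda = 2.03:
prox(-1.076) = sign(-1.076)*max(|-1.076| - 2.03, 0) = 0.0
prox(7.1736) = sign(7.1736)*max(|7.1736| - 2.03, 0) = 5.1436
prox(-7.4486) = sign(-7.4486)*max(|-7.4486| - 2.03, 0) = -5.4186
prox(x) = [0.0, 5.1436, -5.4186]
||prox(x)||_1 = 0.0 + 5.1436 + 5.4186 = 10.5622


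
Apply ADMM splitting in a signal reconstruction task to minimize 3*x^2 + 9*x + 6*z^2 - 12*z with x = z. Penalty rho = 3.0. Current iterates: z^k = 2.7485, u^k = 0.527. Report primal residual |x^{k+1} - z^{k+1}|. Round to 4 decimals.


ADMM iteration with rho = 3.0, z^k = 2.7485, u^k = 0.527
Step 1: x-update.
Minimize 3*x^2 + 9*x + (3.0/2)*(x - 2.7485 + 0.527)^2
FOC: (2*3 + 3.0)*x = -9 + 3.0*(2.7485 - 0.527)
x^{k+1} = -0.2595
Step 2: z-update.
Minimize 6*z^2 - 12*z + (3.0/2)*(-0.2595 - z + 0.527)^2
FOC: (2*6 + 3.0)*z = 12 + 3.0*(-0.2595 + 0.527)
z^{k+1} = 0.8535
Step 3: u-update.
u^{k+1} = 0.527 - 0.2595 - 0.8535 = -0.586
Step 4: Primal residual = |-0.2595 - 0.8535| = 1.113


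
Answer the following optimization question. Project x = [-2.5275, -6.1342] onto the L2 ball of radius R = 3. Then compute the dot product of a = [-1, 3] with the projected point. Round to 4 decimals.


Step 1: Compute ||x|| (intermediates to 6 decimals).
||x|| = sqrt((-2.5275)^2 + (-6.1342)^2) = 6.634506
Step 2: Project.
Since ||x|| > R, scale = R/||x|| = 3/6.634506 = 0.452181, proj(x) = scale * x
proj(x) = [-1.142887, -2.773769]
Step 3: Dot product.
a^T * proj(x) = -1*(-1.142887) + 3*(-2.773769) = -7.1784


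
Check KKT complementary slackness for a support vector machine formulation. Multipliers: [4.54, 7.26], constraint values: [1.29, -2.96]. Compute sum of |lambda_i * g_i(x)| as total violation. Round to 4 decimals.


KKT complementary slackness check:
lambda_1 * g_1 = 4.54 * 1.29 = 5.8566
lambda_2 * g_2 = 7.26 * -2.96 = -21.4896
Total violation = 5.8566 + 21.4896 = 27.3462


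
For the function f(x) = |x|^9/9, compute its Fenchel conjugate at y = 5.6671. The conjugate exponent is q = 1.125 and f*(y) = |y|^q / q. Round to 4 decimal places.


The conjugate exponent q satisfies 1/p + 1/q = 1.
p = 9, so q = 9/(9 - 1) = 1.125
|y|^q = 5.6671^1.125 = 7.0393
f*(5.6671) = 7.0393 / 1.125 = 6.2572


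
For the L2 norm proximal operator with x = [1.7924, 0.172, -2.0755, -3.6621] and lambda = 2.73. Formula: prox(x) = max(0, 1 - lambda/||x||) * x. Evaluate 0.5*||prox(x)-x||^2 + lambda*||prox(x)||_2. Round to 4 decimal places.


Step 1: Compute ||x||.
||x|| = 4.5783
Step 2: Compute scaling factor.
scale = max(0, 1 - 2.73/4.5783) = 0.4037
Step 3: prox(x) = [0.7236, 0.0694, -0.8379, -1.4784]
||prox(x)|| = 1.8483
Step 4: Proximal objective.
0.5*||prox-x||^2 = 3.7265
lambda*||prox|| = 5.0459
Total = 8.7723


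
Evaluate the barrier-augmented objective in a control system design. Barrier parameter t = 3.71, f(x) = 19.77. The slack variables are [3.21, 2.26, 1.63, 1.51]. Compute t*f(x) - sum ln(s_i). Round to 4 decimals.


Step 1: Compute log-barrier.
ln values: [1.1663, 0.8154, 0.4886, 0.4121]
phi = -(1.1663 + 0.8154 + 0.4886 + 0.4121) = -2.8823
Step 2: Compute augmented objective.
t*f(x) = 3.71*19.77 = 73.3467
Total = 73.3467 - 2.8823 = 70.4644


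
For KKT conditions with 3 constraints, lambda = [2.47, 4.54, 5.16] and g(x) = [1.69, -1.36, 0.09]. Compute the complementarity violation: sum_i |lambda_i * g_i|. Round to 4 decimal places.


KKT complementary slackness check:
lambda_1 * g_1 = 2.47 * 1.69 = 4.1743
lambda_2 * g_2 = 4.54 * -1.36 = -6.1744
lambda_3 * g_3 = 5.16 * 0.09 = 0.4644
Total violation = 4.1743 + 6.1744 + 0.4644 = 10.8131


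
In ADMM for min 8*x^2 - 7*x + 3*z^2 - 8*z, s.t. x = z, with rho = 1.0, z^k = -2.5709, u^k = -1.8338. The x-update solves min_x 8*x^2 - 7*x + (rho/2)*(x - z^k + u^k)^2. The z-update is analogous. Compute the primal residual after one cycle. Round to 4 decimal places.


ADMM iteration with rho = 1.0, z^k = -2.5709, u^k = -1.8338
Step 1: x-update.
Minimize 8*x^2 - 7*x + (1.0/2)*(x + 2.5709 - 1.8338)^2
FOC: (2*8 + 1.0)*x = 7 + 1.0*(-2.5709 + 1.8338)
x^{k+1} = 0.3684
Step 2: z-update.
Minimize 3*z^2 - 8*z + (1.0/2)*(0.3684 - z - 1.8338)^2
FOC: (2*3 + 1.0)*z = 8 + 1.0*(0.3684 - 1.8338)
z^{k+1} = 0.9335
Step 3: u-update.
u^{k+1} = -1.8338 + 0.3684 - 0.9335 = -2.3989
Step 4: Primal residual = |0.3684 - 0.9335| = 0.5651


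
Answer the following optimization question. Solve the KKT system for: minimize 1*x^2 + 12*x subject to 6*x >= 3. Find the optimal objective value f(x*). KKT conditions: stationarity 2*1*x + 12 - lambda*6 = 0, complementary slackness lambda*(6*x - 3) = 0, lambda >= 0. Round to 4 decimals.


Step 1: Try lambda = 0 (constraint inactive).
x_unc = -12/(2*1) = -6.0
Check: 6*-6.0 = -36.0 < 3 -- violated!
Step 2: Constraint must be active: 6*x = 3
x* = 3/6 = 0.5
lambda = (2*1*0.5 + 12)/6 = 2.1667
Step 3: Compute optimal value.
f(x*) = 1*0.5^2 + 12*0.5 = 6.25


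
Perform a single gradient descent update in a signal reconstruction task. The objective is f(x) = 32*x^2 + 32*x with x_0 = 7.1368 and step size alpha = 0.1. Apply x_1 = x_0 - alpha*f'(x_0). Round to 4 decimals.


We compute the gradient at x_0 and apply the update.
f'(x) = 64*x + 32
f'(7.1368) = 64*7.1368 + 32 = 488.7552
x_1 = 7.1368 - 0.1*488.7552 = -41.7387


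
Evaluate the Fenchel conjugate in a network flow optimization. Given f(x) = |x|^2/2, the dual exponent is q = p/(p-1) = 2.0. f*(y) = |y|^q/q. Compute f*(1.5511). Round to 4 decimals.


The conjugate exponent q satisfies 1/p + 1/q = 1.
p = 2, so q = 2/(2 - 1) = 2.0
|y|^q = 1.5511^2.0 = 2.4059
f*(1.5511) = 2.4059 / 2.0 = 1.203


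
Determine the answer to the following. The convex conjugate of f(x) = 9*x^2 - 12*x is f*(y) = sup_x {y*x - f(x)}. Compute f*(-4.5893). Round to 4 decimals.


f*(y) = sup_x {y*x - a*x^2 - b*x} = sup_x {(y-b)*x - a*x^2}
FOC: (y - b) - 2a*x = 0 => x* = (y - b)/(2a)
x* = (-4.5893 + 12)/(2*9) = 0.4117
f*(-4.5893) = (y-b)^2/(4a) = (-4.5893 + 12)^2/(4*9)
= 54.9185/36 = 1.5255


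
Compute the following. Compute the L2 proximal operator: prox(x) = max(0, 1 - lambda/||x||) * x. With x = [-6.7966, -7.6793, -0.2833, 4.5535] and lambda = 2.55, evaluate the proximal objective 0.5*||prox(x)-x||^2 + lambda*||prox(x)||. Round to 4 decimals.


Step 1: Compute ||x||.
||x|| = 11.2241
Step 2: Compute scaling factor.
scale = max(0, 1 - 2.55/11.2241) = 0.7728
Step 3: prox(x) = [-5.2525, -5.9346, -0.2189, 3.519]
||prox(x)|| = 8.6741
Step 4: Proximal objective.
0.5*||prox-x||^2 = 3.2513
lambda*||prox|| = 22.119
Total = 25.3702


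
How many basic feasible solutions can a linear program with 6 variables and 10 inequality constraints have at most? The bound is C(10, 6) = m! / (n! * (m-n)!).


Each vertex corresponds to some choice of n active constraints out of m, so the number of vertices is at most C(m, n) = m! / (n!(m-n)!).
m = 10, n = 6
Numerator: 10 * 9 * 8 * 7 * 6 * 5
Denominator: 6! = 720
C(10, 6) = 210


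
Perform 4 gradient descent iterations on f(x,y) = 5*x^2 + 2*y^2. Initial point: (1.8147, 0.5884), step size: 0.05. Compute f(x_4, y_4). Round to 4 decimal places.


Gradient descent on f(x,y) = 5*x^2 + 2*y^2.
Starting point: (1.8147, 0.5884), alpha = 0.05
Step 1: grad_x = 2*5*1.8147 = 18.147, grad_y = 2*2*0.5884 = 2.3536
  x_1 = 1.8147 - 0.05*18.147 = 0.9074
  y_1 = 0.5884 - 0.05*2.3536 = 0.4707
Step 2: grad_x = 2*5*0.9074 = 9.0735, grad_y = 2*2*0.4707 = 1.8829
  x_2 = 0.9074 - 0.05*9.0735 = 0.4537
  y_2 = 0.4707 - 0.05*1.8829 = 0.3766
Step 3: grad_x = 2*5*0.4537 = 4.5368, grad_y = 2*2*0.3766 = 1.5063
  x_3 = 0.4537 - 0.05*4.5368 = 0.2268
  y_3 = 0.3766 - 0.05*1.5063 = 0.3013
Step 4: grad_x = 2*5*0.2268 = 2.2684, grad_y = 2*2*0.3013 = 1.205
  x_4 = 0.2268 - 0.05*2.2684 = 0.1134
  y_4 = 0.3013 - 0.05*1.205 = 0.241
f(0.1134, 0.241) = 5*0.1134^2 + 2*0.241^2 = 0.1805


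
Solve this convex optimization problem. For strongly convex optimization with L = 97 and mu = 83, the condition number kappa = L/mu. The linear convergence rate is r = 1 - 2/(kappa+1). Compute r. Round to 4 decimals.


Step 1: Compute the condition number.
kappa = L/mu = 97/83 = 1.1687
Step 2: Compute the convergence rate.
r = 1 - 2/(kappa + 1) = 1 - 2*mu/(L + mu) = (L - mu)/(L + mu) = 14/180 = 0.0778


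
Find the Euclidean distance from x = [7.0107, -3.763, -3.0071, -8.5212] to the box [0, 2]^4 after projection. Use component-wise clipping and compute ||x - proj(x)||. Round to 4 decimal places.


Project each component onto [0, 2].
clip(7.0107) = 2.0, clip(-3.763) = 0.0, clip(-3.0071) = 0.0, clip(-8.5212) = 0.0
Projection = [2.0, 0.0, 0.0, 0.0]
Squared diffs: [25.1071, 14.1602, 9.0427, 72.6108]
Distance = sqrt(120.9208) = 10.9964


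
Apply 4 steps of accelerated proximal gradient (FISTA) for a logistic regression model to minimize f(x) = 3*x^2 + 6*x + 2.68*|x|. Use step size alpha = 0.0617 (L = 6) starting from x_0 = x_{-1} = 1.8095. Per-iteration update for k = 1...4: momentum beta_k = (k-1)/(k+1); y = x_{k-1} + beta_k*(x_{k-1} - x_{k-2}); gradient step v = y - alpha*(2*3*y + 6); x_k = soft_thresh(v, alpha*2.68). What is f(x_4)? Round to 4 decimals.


FISTA on f(x) = 3*x^2 + 6*x + 2.68*|x|
L = 6, alpha = 0.0617
Iteration 1: beta = 0.0, y = 1.8095 + 0.0*(1.8095 - 1.8095) = 1.8095
  grad(y) = 16.857, v = y - alpha*grad = 0.7694
  prox(v) = soft_thresh(0.7694, 0.1654) = 0.6041
Iteration 2: beta = 0.3333, y = 0.6041 + 0.3333*(0.6041 - 1.8095) = 0.2023
  grad(y) = 7.2135, v = y - alpha*grad = -0.2428
  prox(v) = soft_thresh(-0.2428, 0.1654) = -0.0775
Iteration 3: beta = 0.5, y = -0.0775 + 0.5*(-0.0775 - 0.6041) = -0.4182
  grad(y) = 3.4906, v = y - alpha*grad = -0.6336
  prox(v) = soft_thresh(-0.6336, 0.1654) = -0.4682
Iteration 4: beta = 0.6, y = -0.4682 + 0.6*(-0.4682 + 0.0775) = -0.7027
  grad(y) = 1.7837, v = y - alpha*grad = -0.8128
  prox(v) = soft_thresh(-0.8128, 0.1654) = -0.6474
f(x_4) = 3*(-0.6474)^2 + 6*(-0.6474) + 2.68*|-0.6474| = -0.892


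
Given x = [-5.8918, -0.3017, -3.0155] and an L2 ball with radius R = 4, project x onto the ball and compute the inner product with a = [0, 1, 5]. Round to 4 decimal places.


Step 1: Compute ||x|| (intermediates to 6 decimals).
||x|| = sqrt((-5.8918)^2 + (-0.3017)^2 + (-3.0155)^2) = 6.625524
Step 2: Project.
Since ||x|| > R, scale = R/||x|| = 4/6.625524 = 0.603726, proj(x) = scale * x
proj(x) = [-3.557033, -0.182144, -1.820536]
Step 3: Dot product.
a^T * proj(x) = 0*(-3.557033) + 1*(-0.182144) + 5*(-1.820536) = -9.2848


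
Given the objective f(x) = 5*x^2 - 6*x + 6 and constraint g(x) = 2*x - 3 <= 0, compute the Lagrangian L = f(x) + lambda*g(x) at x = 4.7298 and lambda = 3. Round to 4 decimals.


Step 1: Evaluate f(x).
f(4.7298) = 5*4.7298^2 - 6*4.7298 + 6 = 89.4762
Step 2: Evaluate g(x).
g(4.7298) = 2*4.7298 - 3 = 6.4596
Step 3: Compute Lagrangian.
L = 89.4762 + 3*6.4596 = 108.855


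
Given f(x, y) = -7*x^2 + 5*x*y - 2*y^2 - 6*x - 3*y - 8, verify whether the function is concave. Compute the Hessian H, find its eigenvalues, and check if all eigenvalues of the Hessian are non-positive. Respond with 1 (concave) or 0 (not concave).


The Hessian of f(x,y) = -7*x^2 + 5*x*y - 2*y^2 - 6*x - 3*y - 8 is:
H = [[-14, 5], [5, -4]]
Trace = -14 - 4 = -18
Determinant = -14*-4 - (5)^2 = 31
Discriminant = (-18)^2 - 4*31 = 200.0
Eigenvalues: lambda_1 = -16.0711, lambda_2 = -1.9289
The function is concave.

1


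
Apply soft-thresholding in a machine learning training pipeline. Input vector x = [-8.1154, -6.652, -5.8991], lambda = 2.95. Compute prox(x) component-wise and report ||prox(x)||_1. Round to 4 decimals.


Soft-thresholding with lambda = 2.95:
prox(-8.1154) = sign(-8.1154)*max(|-8.1154| - 2.95, 0) = -5.1654
prox(-6.652) = sign(-6.652)*max(|-6.652| - 2.95, 0) = -3.702
prox(-5.8991) = sign(-5.8991)*max(|-5.8991| - 2.95, 0) = -2.9491
prox(x) = [-5.1654, -3.702, -2.9491]
||prox(x)||_1 = 5.1654 + 3.702 + 2.9491 = 11.8165


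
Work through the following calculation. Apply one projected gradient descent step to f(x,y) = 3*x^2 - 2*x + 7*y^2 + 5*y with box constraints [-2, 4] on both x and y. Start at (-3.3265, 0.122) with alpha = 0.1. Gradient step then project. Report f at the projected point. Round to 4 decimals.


Step 1: Compute gradient at (-3.3265, 0.122).
grad_x = 2*3*-3.3265 - 2 = -21.959
grad_y = 2*7*0.122 + 5 = 6.708
Step 2: Gradient step.
x_raw = -3.3265 - 0.1*-21.959 = -1.1306
y_raw = 0.122 - 0.1*6.708 = -0.5488
Step 3: Project onto [-2, 4].
x_proj = clip(-1.1306) = -1.1306
y_proj = clip(-0.5488) = -0.5488
Step 4: Evaluate f.
f(-1.1306, -0.5488) = 5.4602


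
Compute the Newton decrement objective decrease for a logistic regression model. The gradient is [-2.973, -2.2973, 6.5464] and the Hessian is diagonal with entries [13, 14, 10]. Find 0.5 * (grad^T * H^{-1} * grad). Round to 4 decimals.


Step 1: H is diagonal, so H^(-1) * g = [-0.2287, -0.1641, 0.6546].
Step 2: g^T H^(-1) g = sum_i g_i^2 / H_ii
  = (-2.973)^2/13 + (-2.2973)^2/14 + (6.5464)^2/10
  = 0.6799 + 0.377 + 4.2855 = 5.3424
Step 3: Objective decrease = 0.5 * g^T H^(-1) g = 2.6712


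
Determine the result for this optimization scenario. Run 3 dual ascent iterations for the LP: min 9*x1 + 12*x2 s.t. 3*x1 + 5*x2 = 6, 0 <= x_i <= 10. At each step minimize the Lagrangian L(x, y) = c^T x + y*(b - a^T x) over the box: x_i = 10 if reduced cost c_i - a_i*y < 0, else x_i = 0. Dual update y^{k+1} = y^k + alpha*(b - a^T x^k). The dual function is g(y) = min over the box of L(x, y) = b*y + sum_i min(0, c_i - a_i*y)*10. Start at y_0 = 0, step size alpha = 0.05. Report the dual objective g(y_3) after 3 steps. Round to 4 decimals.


Dual ascent for LP: min 9*x1 + 12*x2, 3*x1 + 5*x2 = 6, 0 <= x_i <= 10
Step 1: y^k = 0.0, reduced costs: (9.0, 12.0)
  x^k = (0.0, 0.0), subgradient = b - a^T x = 6.0
  y^{k+1} = 0.0 + 0.05*6.0 = 0.3
Step 2: y^k = 0.3, reduced costs: (8.1, 10.5)
  x^k = (0.0, 0.0), subgradient = b - a^T x = 6.0
  y^{k+1} = 0.3 + 0.05*6.0 = 0.6
Step 3: y^k = 0.6, reduced costs: (7.2, 9.0)
  x^k = (0.0, 0.0), subgradient = b - a^T x = 6.0
  y^{k+1} = 0.6 + 0.05*6.0 = 0.9
Dual objective at y_3 = 0.9: reduced costs (6.3, 7.5), box minimizer x = (0.0, 0.0)
g(y_3) = b*y + (c1 - a1*y)*x1 + (c2 - a2*y)*x2 = 6*0.9 + 6.3*0.0 + 7.5*0.0 = 5.4 + 0.0 + 0.0 = 5.4


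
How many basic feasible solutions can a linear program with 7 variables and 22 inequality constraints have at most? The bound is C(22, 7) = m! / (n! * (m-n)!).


Each vertex corresponds to some choice of n active constraints out of m, so the number of vertices is at most C(m, n) = m! / (n!(m-n)!).
m = 22, n = 7
Numerator: 22 * 21 * 20 * 19 * 18 * 17 * 16
Denominator: 7! = 5040
C(22, 7) = 170544


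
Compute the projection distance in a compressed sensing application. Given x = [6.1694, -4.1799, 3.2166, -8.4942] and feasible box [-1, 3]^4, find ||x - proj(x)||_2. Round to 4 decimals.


Project each component onto [-1, 3].
clip(6.1694) = 3.0, clip(-4.1799) = -1.0, clip(3.2166) = 3.0, clip(-8.4942) = -1.0
Projection = [3.0, -1.0, 3.0, -1.0]
Squared diffs: [10.0451, 10.1118, 0.0469, 56.163]
Distance = sqrt(76.3668) = 8.7388


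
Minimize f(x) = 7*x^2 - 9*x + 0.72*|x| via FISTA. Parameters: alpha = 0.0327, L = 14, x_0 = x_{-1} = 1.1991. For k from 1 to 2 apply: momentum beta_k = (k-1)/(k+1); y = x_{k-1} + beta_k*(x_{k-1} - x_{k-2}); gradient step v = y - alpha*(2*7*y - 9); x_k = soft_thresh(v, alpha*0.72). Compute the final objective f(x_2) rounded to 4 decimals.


FISTA on f(x) = 7*x^2 - 9*x + 0.72*|x|
L = 14, alpha = 0.0327
Iteration 1: beta = 0.0, y = 1.1991 + 0.0*(1.1991 - 1.1991) = 1.1991
  grad(y) = 7.7874, v = y - alpha*grad = 0.9445
  prox(v) = soft_thresh(0.9445, 0.0235) = 0.9209
Iteration 2: beta = 0.3333, y = 0.9209 + 0.3333*(0.9209 - 1.1991) = 0.8282
  grad(y) = 2.5945, v = y - alpha*grad = 0.7433
  prox(v) = soft_thresh(0.7433, 0.0235) = 0.7198
f(x_2) = 7*0.7198^2 - 9*0.7198 + 0.72*|0.7198| = -2.3332


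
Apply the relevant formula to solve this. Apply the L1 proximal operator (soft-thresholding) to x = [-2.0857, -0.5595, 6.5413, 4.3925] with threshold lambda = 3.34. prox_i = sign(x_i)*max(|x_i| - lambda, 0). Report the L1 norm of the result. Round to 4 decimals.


Soft-thresholding with lambda = 3.34:
prox(-2.0857) = sign(-2.0857)*max(|-2.0857| - 3.34, 0) = 0.0
prox(-0.5595) = sign(-0.5595)*max(|-0.5595| - 3.34, 0) = 0.0
prox(6.5413) = sign(6.5413)*max(|6.5413| - 3.34, 0) = 3.2013
prox(4.3925) = sign(4.3925)*max(|4.3925| - 3.34, 0) = 1.0525
prox(x) = [0.0, 0.0, 3.2013, 1.0525]
||prox(x)||_1 = 0.0 + 0.0 + 3.2013 + 1.0525 = 4.2538


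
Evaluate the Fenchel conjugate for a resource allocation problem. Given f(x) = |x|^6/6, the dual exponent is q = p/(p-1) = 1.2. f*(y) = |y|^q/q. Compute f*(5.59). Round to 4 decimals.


The conjugate exponent q satisfies 1/p + 1/q = 1.
p = 6, so q = 6/(6 - 1) = 1.2
|y|^q = 5.59^1.2 = 7.8867
f*(5.59) = 7.8867 / 1.2 = 6.5722


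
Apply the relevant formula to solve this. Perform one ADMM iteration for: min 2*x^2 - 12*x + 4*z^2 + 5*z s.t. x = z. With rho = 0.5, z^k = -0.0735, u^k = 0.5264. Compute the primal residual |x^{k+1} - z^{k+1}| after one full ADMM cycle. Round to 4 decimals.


ADMM iteration with rho = 0.5, z^k = -0.0735, u^k = 0.5264
Step 1: x-update.
Minimize 2*x^2 - 12*x + (0.5/2)*(x + 0.0735 + 0.5264)^2
FOC: (2*2 + 0.5)*x = 12 + 0.5*(-0.0735 - 0.5264)
x^{k+1} = 2.6
Step 2: z-update.
Minimize 4*z^2 + 5*z + (0.5/2)*(2.6 - z + 0.5264)^2
FOC: (2*4 + 0.5)*z = -5 + 0.5*(2.6 + 0.5264)
z^{k+1} = -0.4043
Step 3: u-update.
u^{k+1} = 0.5264 + 2.6 + 0.4043 = 3.5307
Step 4: Primal residual = |2.6 + 0.4043| = 3.0043


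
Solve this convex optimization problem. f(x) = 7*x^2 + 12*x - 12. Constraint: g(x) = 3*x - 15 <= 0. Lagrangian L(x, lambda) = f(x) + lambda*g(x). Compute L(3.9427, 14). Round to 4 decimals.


Step 1: Evaluate f(x).
f(3.9427) = 7*3.9427^2 + 12*3.9427 - 12 = 144.1266
Step 2: Evaluate g(x).
g(3.9427) = 3*3.9427 - 15 = -3.1719
Step 3: Compute Lagrangian.
L = 144.1266 + 14*-3.1719 = 99.72


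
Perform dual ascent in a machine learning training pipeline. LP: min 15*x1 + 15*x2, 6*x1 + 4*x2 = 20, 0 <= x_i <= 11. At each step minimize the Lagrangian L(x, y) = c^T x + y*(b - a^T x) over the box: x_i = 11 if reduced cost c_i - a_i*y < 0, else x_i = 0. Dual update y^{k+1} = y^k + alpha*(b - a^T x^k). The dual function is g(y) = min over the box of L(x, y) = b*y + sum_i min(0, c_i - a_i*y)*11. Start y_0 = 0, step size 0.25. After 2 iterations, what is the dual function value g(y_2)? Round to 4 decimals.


Dual ascent for LP: min 15*x1 + 15*x2, 6*x1 + 4*x2 = 20, 0 <= x_i <= 11
Step 1: y^k = 0.0, reduced costs: (15.0, 15.0)
  x^k = (0.0, 0.0), subgradient = b - a^T x = 20.0
  y^{k+1} = 0.0 + 0.25*20.0 = 5.0
Step 2: y^k = 5.0, reduced costs: (-15.0, -5.0)
  x^k = (11.0, 11.0), subgradient = b - a^T x = -90.0
  y^{k+1} = 5.0 + 0.25*-90.0 = -17.5
Dual objective at y_2 = -17.5: reduced costs (120.0, 85.0), box minimizer x = (0.0, 0.0)
g(y_2) = b*y + (c1 - a1*y)*x1 + (c2 - a2*y)*x2 = 20*(-17.5) + 120.0*0.0 + 85.0*0.0 = -350.0 + 0.0 + 0.0 = -350.0


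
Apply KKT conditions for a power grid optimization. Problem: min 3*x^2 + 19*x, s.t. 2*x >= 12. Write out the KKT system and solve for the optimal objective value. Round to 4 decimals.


Step 1: Try lambda = 0 (constraint inactive).
x_unc = -19/(2*3) = -3.1667
Check: 2*-3.1667 = -6.3334 < 12 -- violated!
Step 2: Constraint must be active: 2*x = 12
x* = 12/2 = 6.0
lambda = (2*3*6.0 + 19)/2 = 27.5
Step 3: Compute optimal value.
f(x*) = 3*6.0^2 + 19*6.0 = 222.0


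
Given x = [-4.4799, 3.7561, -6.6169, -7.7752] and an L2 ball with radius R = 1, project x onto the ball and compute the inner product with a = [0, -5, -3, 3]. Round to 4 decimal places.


Step 1: Compute ||x|| (intermediates to 6 decimals).
||x|| = sqrt((-4.4799)^2 + 3.7561^2 + (-6.6169)^2 + (-7.7752)^2) = 11.764986
Step 2: Project.
Since ||x|| > R, scale = R/||x|| = 1/11.764986 = 0.084998, proj(x) = scale * x
proj(x) = [-0.380783, 0.319261, -0.562423, -0.660876]
Step 3: Dot product.
a^T * proj(x) = 0*(-0.380783) - 5*0.319261 - 3*(-0.562423) + 3*(-0.660876) = -1.8917


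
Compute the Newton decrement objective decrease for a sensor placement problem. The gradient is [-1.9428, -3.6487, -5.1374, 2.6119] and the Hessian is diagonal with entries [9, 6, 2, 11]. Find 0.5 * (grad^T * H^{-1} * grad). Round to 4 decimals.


Step 1: H is diagonal, so H^(-1) * g = [-0.2159, -0.6081, -2.5687, 0.2374].
Step 2: g^T H^(-1) g = sum_i g_i^2 / H_ii
  = (-1.9428)^2/9 + (-3.6487)^2/6 + (-5.1374)^2/2 + (2.6119)^2/11
  = 0.4194 + 2.2188 + 13.1964 + 0.6202 = 16.4548
Step 3: Objective decrease = 0.5 * g^T H^(-1) g = 8.2274


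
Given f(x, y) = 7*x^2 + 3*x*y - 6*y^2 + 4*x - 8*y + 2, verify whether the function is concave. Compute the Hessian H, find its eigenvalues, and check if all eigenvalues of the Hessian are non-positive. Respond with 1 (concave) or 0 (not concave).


The Hessian of f(x,y) = 7*x^2 + 3*x*y - 6*y^2 + 4*x - 8*y + 2 is:
H = [[14, 3], [3, -12]]
Trace = 14 - 12 = 2
Determinant = 14*-12 - (3)^2 = -177
Discriminant = (2)^2 - 4*-177 = 712.0
Eigenvalues: lambda_1 = -12.3417, lambda_2 = 14.3417
The function is not concave.

0


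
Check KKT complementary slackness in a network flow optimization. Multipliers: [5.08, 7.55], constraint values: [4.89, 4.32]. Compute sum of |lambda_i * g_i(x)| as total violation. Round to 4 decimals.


KKT complementary slackness check:
lambda_1 * g_1 = 5.08 * 4.89 = 24.8412
lambda_2 * g_2 = 7.55 * 4.32 = 32.616
Total violation = 24.8412 + 32.616 = 57.4572


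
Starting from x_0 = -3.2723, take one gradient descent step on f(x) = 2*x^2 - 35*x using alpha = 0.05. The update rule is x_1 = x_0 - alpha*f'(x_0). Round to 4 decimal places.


We compute the gradient at x_0 and apply the update.
f'(x) = 4*x - 35
f'(-3.2723) = 4*-3.2723 - 35 = -48.0892
x_1 = -3.2723 - 0.05*-48.0892 = -0.8678


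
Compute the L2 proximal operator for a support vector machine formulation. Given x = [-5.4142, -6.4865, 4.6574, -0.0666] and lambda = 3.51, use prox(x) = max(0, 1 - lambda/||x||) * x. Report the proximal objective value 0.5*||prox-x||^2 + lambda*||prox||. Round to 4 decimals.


Step 1: Compute ||x||.
||x|| = 9.648
Step 2: Compute scaling factor.
scale = max(0, 1 - 3.51/9.648) = 0.6362
Step 3: prox(x) = [-3.4445, -4.1267, 2.963, -0.0424]
||prox(x)|| = 6.138
Step 4: Proximal objective.
0.5*||prox-x||^2 = 6.1601
lambda*||prox|| = 21.5444
Total = 27.7045


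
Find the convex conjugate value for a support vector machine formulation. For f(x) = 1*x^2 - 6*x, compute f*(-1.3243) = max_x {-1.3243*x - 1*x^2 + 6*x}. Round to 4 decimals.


f*(y) = sup_x {y*x - a*x^2 - b*x} = sup_x {(y-b)*x - a*x^2}
FOC: (y - b) - 2a*x = 0 => x* = (y - b)/(2a)
x* = (-1.3243 + 6)/(2*1) = 2.3379
f*(-1.3243) = (y-b)^2/(4a) = (-1.3243 + 6)^2/(4*1)
= 21.8622/4 = 5.4655


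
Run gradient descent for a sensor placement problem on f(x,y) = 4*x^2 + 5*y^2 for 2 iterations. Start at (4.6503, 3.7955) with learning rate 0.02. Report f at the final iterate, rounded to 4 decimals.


Gradient descent on f(x,y) = 4*x^2 + 5*y^2.
Starting point: (4.6503, 3.7955), alpha = 0.02
Step 1: grad_x = 2*4*4.6503 = 37.2024, grad_y = 2*5*3.7955 = 37.955
  x_1 = 4.6503 - 0.02*37.2024 = 3.9063
  y_1 = 3.7955 - 0.02*37.955 = 3.0364
Step 2: grad_x = 2*4*3.9063 = 31.25, grad_y = 2*5*3.0364 = 30.364
  x_2 = 3.9063 - 0.02*31.25 = 3.2813
  y_2 = 3.0364 - 0.02*30.364 = 2.4291
f(3.2813, 2.4291) = 4*3.2813^2 + 5*2.4291^2 = 72.5696


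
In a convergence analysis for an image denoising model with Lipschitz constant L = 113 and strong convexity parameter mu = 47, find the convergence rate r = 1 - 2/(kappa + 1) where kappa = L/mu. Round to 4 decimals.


Step 1: Compute the condition number.
kappa = L/mu = 113/47 = 2.4043
Step 2: Compute the convergence rate.
r = 1 - 2/(kappa + 1) = 1 - 2*mu/(L + mu) = (L - mu)/(L + mu) = 66/160 = 0.4125


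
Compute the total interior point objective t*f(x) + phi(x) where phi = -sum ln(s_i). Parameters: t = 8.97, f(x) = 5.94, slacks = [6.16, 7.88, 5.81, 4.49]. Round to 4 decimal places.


Step 1: Compute log-barrier.
ln values: [1.8181, 2.0643, 1.7596, 1.5019]
phi = -(1.8181 + 2.0643 + 1.7596 + 1.5019) = -7.1438
Step 2: Compute augmented objective.
t*f(x) = 8.97*5.94 = 53.2818
Total = 53.2818 - 7.1438 = 46.138


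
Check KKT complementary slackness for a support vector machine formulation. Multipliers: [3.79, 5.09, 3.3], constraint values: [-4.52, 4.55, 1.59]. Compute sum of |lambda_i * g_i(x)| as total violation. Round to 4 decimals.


KKT complementary slackness check:
lambda_1 * g_1 = 3.79 * -4.52 = -17.1308
lambda_2 * g_2 = 5.09 * 4.55 = 23.1595
lambda_3 * g_3 = 3.3 * 1.59 = 5.247
Total violation = 17.1308 + 23.1595 + 5.247 = 45.5373


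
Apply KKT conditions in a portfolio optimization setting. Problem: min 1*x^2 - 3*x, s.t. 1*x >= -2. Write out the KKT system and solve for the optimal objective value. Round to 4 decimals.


Step 1: Try lambda = 0 (constraint inactive).
Stationarity: 2*1*x - 3 = 0
x* = 3/(2*1) = 1.5
Check constraint: 1*1.5 = 1.5 >= -2 -- satisfied.
Step 2: Compute optimal value.
f(x*) = 1*1.5^2 - 3*1.5 = -2.25


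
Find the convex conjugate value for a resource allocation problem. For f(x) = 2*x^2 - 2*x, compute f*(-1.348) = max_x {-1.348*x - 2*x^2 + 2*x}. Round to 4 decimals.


f*(y) = sup_x {y*x - a*x^2 - b*x} = sup_x {(y-b)*x - a*x^2}
FOC: (y - b) - 2a*x = 0 => x* = (y - b)/(2a)
x* = (-1.348 + 2)/(2*2) = 0.163
f*(-1.348) = (y-b)^2/(4a) = (-1.348 + 2)^2/(4*2)
= 0.4251/8 = 0.0531


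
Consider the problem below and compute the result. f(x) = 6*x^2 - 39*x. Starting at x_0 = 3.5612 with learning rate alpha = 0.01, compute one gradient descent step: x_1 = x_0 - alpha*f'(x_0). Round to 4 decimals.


We compute the gradient at x_0 and apply the update.
f'(x) = 12*x - 39
f'(3.5612) = 12*3.5612 - 39 = 3.7344
x_1 = 3.5612 - 0.01*3.7344 = 3.5239


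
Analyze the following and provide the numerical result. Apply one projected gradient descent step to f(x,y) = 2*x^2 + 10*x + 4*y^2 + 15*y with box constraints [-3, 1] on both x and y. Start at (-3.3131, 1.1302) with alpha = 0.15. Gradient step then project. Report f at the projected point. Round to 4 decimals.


Step 1: Compute gradient at (-3.3131, 1.1302).
grad_x = 2*2*-3.3131 + 10 = -3.2524
grad_y = 2*4*1.1302 + 15 = 24.0416
Step 2: Gradient step.
x_raw = -3.3131 - 0.15*-3.2524 = -2.8252
y_raw = 1.1302 - 0.15*24.0416 = -2.476
Step 3: Project onto [-3, 1].
x_proj = clip(-2.8252) = -2.8252
y_proj = clip(-2.476) = -2.476
Step 4: Evaluate f.
f(-2.8252, -2.476) = -24.9059


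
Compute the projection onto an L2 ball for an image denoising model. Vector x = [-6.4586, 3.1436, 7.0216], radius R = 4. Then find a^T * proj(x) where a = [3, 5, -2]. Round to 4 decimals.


Step 1: Compute ||x|| (intermediates to 6 decimals).
||x|| = sqrt((-6.4586)^2 + 3.1436^2 + 7.0216^2) = 10.04483
Step 2: Project.
Since ||x|| > R, scale = R/||x|| = 4/10.04483 = 0.398215, proj(x) = scale * x
proj(x) = [-2.571911, 1.251829, 2.796106]
Step 3: Dot product.
a^T * proj(x) = 3*(-2.571911) + 5*1.251829 - 2*2.796106 = -7.0488


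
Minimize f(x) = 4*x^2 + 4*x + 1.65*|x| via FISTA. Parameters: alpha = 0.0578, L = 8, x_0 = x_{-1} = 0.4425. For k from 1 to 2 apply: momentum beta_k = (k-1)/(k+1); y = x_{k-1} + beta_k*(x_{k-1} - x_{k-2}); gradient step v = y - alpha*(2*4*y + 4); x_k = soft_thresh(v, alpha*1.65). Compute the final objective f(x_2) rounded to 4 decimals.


FISTA on f(x) = 4*x^2 + 4*x + 1.65*|x|
L = 8, alpha = 0.0578
Iteration 1: beta = 0.0, y = 0.4425 + 0.0*(0.4425 - 0.4425) = 0.4425
  grad(y) = 7.54, v = y - alpha*grad = 0.0067
  prox(v) = soft_thresh(0.0067, 0.0954) = 0.0
Iteration 2: beta = 0.3333, y = 0.0 + 0.3333*(0.0 - 0.4425) = -0.1475
  grad(y) = 2.82, v = y - alpha*grad = -0.3105
  prox(v) = soft_thresh(-0.3105, 0.0954) = -0.2151
f(x_2) = 4*(-0.2151)^2 + 4*(-0.2151) + 1.65*|-0.2151| = -0.3204


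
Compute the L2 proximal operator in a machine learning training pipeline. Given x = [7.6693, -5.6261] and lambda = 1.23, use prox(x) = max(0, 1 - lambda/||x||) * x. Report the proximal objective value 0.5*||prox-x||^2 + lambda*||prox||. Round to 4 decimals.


Step 1: Compute ||x||.
||x|| = 9.5116
Step 2: Compute scaling factor.
scale = max(0, 1 - 1.23/9.5116) = 0.8707
Step 3: prox(x) = [6.6775, -4.8986]
||prox(x)|| = 8.2816
Step 4: Proximal objective.
0.5*||prox-x||^2 = 0.7565
lambda*||prox|| = 10.1864
Total = 10.9429


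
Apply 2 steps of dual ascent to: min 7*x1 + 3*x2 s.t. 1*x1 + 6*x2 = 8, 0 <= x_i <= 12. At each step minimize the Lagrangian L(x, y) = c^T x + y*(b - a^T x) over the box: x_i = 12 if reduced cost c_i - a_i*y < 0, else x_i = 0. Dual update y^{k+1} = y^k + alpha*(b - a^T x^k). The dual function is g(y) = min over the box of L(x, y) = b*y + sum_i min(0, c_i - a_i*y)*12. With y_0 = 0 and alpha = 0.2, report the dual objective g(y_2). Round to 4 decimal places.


Dual ascent for LP: min 7*x1 + 3*x2, 1*x1 + 6*x2 = 8, 0 <= x_i <= 12
Step 1: y^k = 0.0, reduced costs: (7.0, 3.0)
  x^k = (0.0, 0.0), subgradient = b - a^T x = 8.0
  y^{k+1} = 0.0 + 0.2*8.0 = 1.6
Step 2: y^k = 1.6, reduced costs: (5.4, -6.6)
  x^k = (0.0, 12.0), subgradient = b - a^T x = -64.0
  y^{k+1} = 1.6 + 0.2*-64.0 = -11.2
Dual objective at y_2 = -11.2: reduced costs (18.2, 70.2), box minimizer x = (0.0, 0.0)
g(y_2) = b*y + (c1 - a1*y)*x1 + (c2 - a2*y)*x2 = 8*(-11.2) + 18.2*0.0 + 70.2*0.0 = -89.6 + 0.0 + 0.0 = -89.6


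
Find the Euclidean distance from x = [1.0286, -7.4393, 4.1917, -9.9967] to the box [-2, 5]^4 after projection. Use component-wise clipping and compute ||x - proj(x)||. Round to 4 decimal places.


Project each component onto [-2, 5].
clip(1.0286) = 1.0286, clip(-7.4393) = -2.0, clip(4.1917) = 4.1917, clip(-9.9967) = -2.0
Projection = [1.0286, -2.0, 4.1917, -2.0]
Squared diffs: [0.0, 29.586, 0.0, 63.9472]
Distance = sqrt(93.5332) = 9.6713


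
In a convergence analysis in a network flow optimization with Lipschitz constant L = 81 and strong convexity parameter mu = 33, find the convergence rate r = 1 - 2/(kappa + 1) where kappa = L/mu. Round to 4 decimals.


Step 1: Compute the condition number.
kappa = L/mu = 81/33 = 2.4545
Step 2: Compute the convergence rate.
r = 1 - 2/(kappa + 1) = 1 - 2*mu/(L + mu) = (L - mu)/(L + mu) = 48/114 = 0.4211


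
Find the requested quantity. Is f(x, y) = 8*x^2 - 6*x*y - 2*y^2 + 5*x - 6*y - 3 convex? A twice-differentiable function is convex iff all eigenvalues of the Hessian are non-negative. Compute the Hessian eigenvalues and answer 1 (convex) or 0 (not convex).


The Hessian of f(x,y) = 8*x^2 - 6*x*y - 2*y^2 + 5*x - 6*y - 3 is:
H = [[16, -6], [-6, -4]]
Trace = 16 - 4 = 12
Determinant = 16*-4 - (-6)^2 = -100
Discriminant = (12)^2 - 4*-100 = 544.0
Eigenvalues: lambda_1 = -5.6619, lambda_2 = 17.6619
The function is not convex.

0


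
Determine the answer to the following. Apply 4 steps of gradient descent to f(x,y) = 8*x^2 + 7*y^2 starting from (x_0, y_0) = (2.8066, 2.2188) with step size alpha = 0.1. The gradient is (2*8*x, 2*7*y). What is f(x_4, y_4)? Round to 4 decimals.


Gradient descent on f(x,y) = 8*x^2 + 7*y^2.
Starting point: (2.8066, 2.2188), alpha = 0.1
Step 1: grad_x = 2*8*2.8066 = 44.9056, grad_y = 2*7*2.2188 = 31.0632
  x_1 = 2.8066 - 0.1*44.9056 = -1.684
  y_1 = 2.2188 - 0.1*31.0632 = -0.8875
Step 2: grad_x = 2*8*-1.684 = -26.9434, grad_y = 2*7*-0.8875 = -12.4253
  x_2 = -1.684 - 0.1*-26.9434 = 1.0104
  y_2 = -0.8875 - 0.1*-12.4253 = 0.355
Step 3: grad_x = 2*8*1.0104 = 16.166, grad_y = 2*7*0.355 = 4.9701
  x_3 = 1.0104 - 0.1*16.166 = -0.6062
  y_3 = 0.355 - 0.1*4.9701 = -0.142
Step 4: grad_x = 2*8*-0.6062 = -9.6996, grad_y = 2*7*-0.142 = -1.988
  x_4 = -0.6062 - 0.1*-9.6996 = 0.3637
  y_4 = -0.142 - 0.1*-1.988 = 0.0568
f(0.3637, 0.0568) = 8*0.3637^2 + 7*0.0568^2 = 1.081


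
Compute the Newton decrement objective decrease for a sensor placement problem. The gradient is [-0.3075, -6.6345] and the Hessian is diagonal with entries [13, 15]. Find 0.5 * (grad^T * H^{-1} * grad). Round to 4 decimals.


Step 1: H is diagonal, so H^(-1) * g = [-0.0237, -0.4423].
Step 2: g^T H^(-1) g = sum_i g_i^2 / H_ii
  = (-0.3075)^2/13 + (-6.6345)^2/15
  = 0.0073 + 2.9344 = 2.9417
Step 3: Objective decrease = 0.5 * g^T H^(-1) g = 1.4709
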